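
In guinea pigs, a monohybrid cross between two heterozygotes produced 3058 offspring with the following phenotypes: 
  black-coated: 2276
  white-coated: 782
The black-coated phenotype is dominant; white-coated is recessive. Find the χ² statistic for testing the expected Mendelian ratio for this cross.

For a monohybrid cross between heterozygotes with complete dominance, the expected phenotypic ratio is 3:1.
Under the 3:1 hypothesis (Σ ratio = 4, N = 3058):
  black-coated: 3058 × 3/4 = 2293.5
  white-coated: 3058 × 1/4 = 764.5
χ² = Σ (O − E)² / E
  black-coated: (2276 − 2293.5)² / 2293.5 = 0.1335
  white-coated: (782 − 764.5)² / 764.5 = 0.4006
χ² = 0.1335 + 0.4006 = 0.5341 ≈ 0.534

0.534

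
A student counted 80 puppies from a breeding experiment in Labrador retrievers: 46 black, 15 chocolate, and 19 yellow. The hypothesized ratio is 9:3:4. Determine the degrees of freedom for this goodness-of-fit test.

A goodness-of-fit test with 3 phenotype classes has df = 3 − 1 = 2.

2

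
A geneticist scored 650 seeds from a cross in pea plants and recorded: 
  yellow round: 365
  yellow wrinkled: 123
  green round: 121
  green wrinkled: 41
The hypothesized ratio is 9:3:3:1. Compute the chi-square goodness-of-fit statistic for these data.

Expected counts for N = 650 under a 9:3:3:1 ratio (total parts = 16):
  yellow round: 650 × 9/16 = 365.625
  yellow wrinkled: 650 × 3/16 = 121.875
  green round: 650 × 3/16 = 121.875
  green wrinkled: 650 × 1/16 = 40.625
χ² = Σ (O − E)² / E
  yellow round: (365 − 365.625)² / 365.625 = 0.0011
  yellow wrinkled: (123 − 121.875)² / 121.875 = 0.0104
  green round: (121 − 121.875)² / 121.875 = 0.0063
  green wrinkled: (41 − 40.625)² / 40.625 = 0.0035
χ² = 0.0011 + 0.0104 + 0.0063 + 0.0035 = 0.0213 ≈ 0.021

0.021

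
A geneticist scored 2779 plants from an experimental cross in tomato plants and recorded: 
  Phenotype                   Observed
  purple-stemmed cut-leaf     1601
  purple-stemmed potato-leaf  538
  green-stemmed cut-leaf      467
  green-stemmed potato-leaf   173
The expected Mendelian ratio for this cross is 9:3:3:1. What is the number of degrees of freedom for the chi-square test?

A goodness-of-fit test with 4 phenotype classes has df = 4 − 1 = 3.

3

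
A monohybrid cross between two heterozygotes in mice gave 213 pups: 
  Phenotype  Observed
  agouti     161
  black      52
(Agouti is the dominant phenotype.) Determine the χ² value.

For a monohybrid cross between heterozygotes with complete dominance, the expected phenotypic ratio is 3:1.
Expected counts for N = 213 under a 3:1 ratio (total parts = 4):
  agouti: 213 × 3/4 = 159.75
  black: 213 × 1/4 = 53.25
χ² = Σ (O − E)² / E
  agouti: (161 − 159.75)² / 159.75 = 0.0098
  black: (52 − 53.25)² / 53.25 = 0.0293
χ² = 0.0098 + 0.0293 = 0.0391 ≈ 0.039

0.039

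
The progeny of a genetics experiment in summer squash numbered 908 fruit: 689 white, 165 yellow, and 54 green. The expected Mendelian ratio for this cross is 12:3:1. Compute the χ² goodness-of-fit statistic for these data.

0.389

Expected counts for N = 908 under a 12:3:1 ratio (total parts = 16):
  white: 908 × 12/16 = 681
  yellow: 908 × 3/16 = 170.25
  green: 908 × 1/16 = 56.75
χ² = Σ (O − E)² / E
  white: (689 − 681)² / 681 = 0.0940
  yellow: (165 − 170.25)² / 170.25 = 0.1619
  green: (54 − 56.75)² / 56.75 = 0.1333
χ² = 0.0940 + 0.1619 + 0.1333 = 0.3892 ≈ 0.389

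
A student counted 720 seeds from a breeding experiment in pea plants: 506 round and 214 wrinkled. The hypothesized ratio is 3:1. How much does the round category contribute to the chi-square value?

Total ratio parts = 4. Expected numbers out of 720:
  round: 720 × 3/4 = 540
  wrinkled: 720 × 1/4 = 180
Contribution of round: (506 − 540)² / 540 = 2.1407

2.141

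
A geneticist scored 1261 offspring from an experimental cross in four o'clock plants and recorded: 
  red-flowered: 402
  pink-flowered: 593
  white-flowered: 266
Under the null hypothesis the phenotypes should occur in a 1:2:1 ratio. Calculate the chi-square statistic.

33.796

The 1:2:1 ratio has 4 parts, so with N = 1261 the expected counts are:
  red-flowered: 1261 × 1/4 = 315.25
  pink-flowered: 1261 × 2/4 = 630.5
  white-flowered: 1261 × 1/4 = 315.25
χ² = Σ (O − E)² / E
  red-flowered: (402 − 315.25)² / 315.25 = 23.8717
  pink-flowered: (593 − 630.5)² / 630.5 = 2.2304
  white-flowered: (266 − 315.25)² / 315.25 = 7.6941
χ² = 23.8717 + 2.2304 + 7.6941 = 33.7962 ≈ 33.796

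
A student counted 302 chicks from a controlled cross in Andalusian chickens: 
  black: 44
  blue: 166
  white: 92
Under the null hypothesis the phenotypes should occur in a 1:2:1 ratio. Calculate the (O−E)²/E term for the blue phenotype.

The 1:2:1 ratio has 4 parts, so with N = 302 the expected counts are:
  black: 302 × 1/4 = 75.5
  blue: 302 × 2/4 = 151
  white: 302 × 1/4 = 75.5
Contribution of blue: (166 − 151)² / 151 = 1.4901

1.490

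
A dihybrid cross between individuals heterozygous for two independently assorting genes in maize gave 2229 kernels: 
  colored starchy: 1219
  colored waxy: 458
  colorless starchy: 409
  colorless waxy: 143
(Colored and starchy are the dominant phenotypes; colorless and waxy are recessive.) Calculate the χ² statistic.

A dihybrid F₂ with independent assortment and complete dominance at both loci gives a 9:3:3:1 phenotypic ratio.
The 9:3:3:1 ratio has 16 parts, so with N = 2229 the expected counts are:
  colored starchy: 2229 × 9/16 = 1253.8125
  colored waxy: 2229 × 3/16 = 417.9375
  colorless starchy: 2229 × 3/16 = 417.9375
  colorless waxy: 2229 × 1/16 = 139.3125
χ² = Σ (O − E)² / E
  colored starchy: (1219 − 1253.8125)² / 1253.8125 = 0.9666
  colored waxy: (458 − 417.9375)² / 417.9375 = 3.8403
  colorless starchy: (409 − 417.9375)² / 417.9375 = 0.1911
  colorless waxy: (143 − 139.3125)² / 139.3125 = 0.0976
χ² = 0.9666 + 3.8403 + 0.1911 + 0.0976 = 5.0956 ≈ 5.096

5.096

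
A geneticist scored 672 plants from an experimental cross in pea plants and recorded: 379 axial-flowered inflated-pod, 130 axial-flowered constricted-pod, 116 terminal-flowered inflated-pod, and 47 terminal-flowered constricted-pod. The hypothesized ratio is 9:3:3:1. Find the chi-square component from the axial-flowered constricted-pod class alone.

The 9:3:3:1 ratio has 16 parts, so with N = 672 the expected counts are:
  axial-flowered inflated-pod: 672 × 9/16 = 378
  axial-flowered constricted-pod: 672 × 3/16 = 126
  terminal-flowered inflated-pod: 672 × 3/16 = 126
  terminal-flowered constricted-pod: 672 × 1/16 = 42
Contribution of axial-flowered constricted-pod: (130 − 126)² / 126 = 0.1270

0.127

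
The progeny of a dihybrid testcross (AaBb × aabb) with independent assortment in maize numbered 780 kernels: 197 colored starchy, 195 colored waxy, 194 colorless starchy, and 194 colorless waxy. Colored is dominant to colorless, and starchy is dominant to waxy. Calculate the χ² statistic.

0.031

A dihybrid testcross with independent assortment gives a 1:1:1:1 ratio.
Expected counts for N = 780 under a 1:1:1:1 ratio (total parts = 4):
  colored starchy: 780 × 1/4 = 195
  colored waxy: 780 × 1/4 = 195
  colorless starchy: 780 × 1/4 = 195
  colorless waxy: 780 × 1/4 = 195
χ² = Σ (O − E)² / E
  colored starchy: (197 − 195)² / 195 = 0.0205
  colored waxy: (195 − 195)² / 195 = 0.0000
  colorless starchy: (194 − 195)² / 195 = 0.0051
  colorless waxy: (194 − 195)² / 195 = 0.0051
χ² = 0.0205 + 0.0000 + 0.0051 + 0.0051 = 0.0307 ≈ 0.031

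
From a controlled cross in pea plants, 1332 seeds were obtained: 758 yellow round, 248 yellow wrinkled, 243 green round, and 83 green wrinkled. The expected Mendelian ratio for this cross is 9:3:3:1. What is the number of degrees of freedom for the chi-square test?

A goodness-of-fit test with 4 phenotype classes has df = 4 − 1 = 3.

3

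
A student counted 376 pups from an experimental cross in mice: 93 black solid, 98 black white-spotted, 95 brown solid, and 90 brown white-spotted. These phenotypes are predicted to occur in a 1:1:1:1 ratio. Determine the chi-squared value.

0.362

Total ratio parts = 4. Expected numbers out of 376:
  black solid: 376 × 1/4 = 94
  black white-spotted: 376 × 1/4 = 94
  brown solid: 376 × 1/4 = 94
  brown white-spotted: 376 × 1/4 = 94
χ² = Σ (O − E)² / E
  black solid: (93 − 94)² / 94 = 0.0106
  black white-spotted: (98 − 94)² / 94 = 0.1702
  brown solid: (95 − 94)² / 94 = 0.0106
  brown white-spotted: (90 − 94)² / 94 = 0.1702
χ² = 0.0106 + 0.1702 + 0.0106 + 0.1702 = 0.3616 ≈ 0.362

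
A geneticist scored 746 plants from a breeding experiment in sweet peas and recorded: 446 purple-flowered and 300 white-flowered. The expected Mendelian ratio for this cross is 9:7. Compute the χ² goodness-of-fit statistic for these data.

Under the 9:7 hypothesis (Σ ratio = 16, N = 746):
  purple-flowered: 746 × 9/16 = 419.625
  white-flowered: 746 × 7/16 = 326.375
χ² = Σ (O − E)² / E
  purple-flowered: (446 − 419.625)² / 419.625 = 1.6578
  white-flowered: (300 − 326.375)² / 326.375 = 2.1314
χ² = 1.6578 + 2.1314 = 3.7892 ≈ 3.789

3.789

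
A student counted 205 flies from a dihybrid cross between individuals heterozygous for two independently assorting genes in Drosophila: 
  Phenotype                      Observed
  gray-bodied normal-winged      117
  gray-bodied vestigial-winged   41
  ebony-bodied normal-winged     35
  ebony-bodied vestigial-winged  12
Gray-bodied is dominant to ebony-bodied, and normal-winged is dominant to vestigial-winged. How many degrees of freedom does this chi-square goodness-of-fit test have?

3

A dihybrid F₂ with independent assortment and complete dominance at both loci gives a 9:3:3:1 phenotypic ratio.
A goodness-of-fit test with 4 phenotype classes has df = 4 − 1 = 3.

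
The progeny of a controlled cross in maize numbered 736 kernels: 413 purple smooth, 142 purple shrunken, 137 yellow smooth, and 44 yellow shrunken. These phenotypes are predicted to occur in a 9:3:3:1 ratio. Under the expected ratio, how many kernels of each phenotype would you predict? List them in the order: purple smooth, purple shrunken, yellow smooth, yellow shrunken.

Under the 9:3:3:1 hypothesis (Σ ratio = 16, N = 736):
  purple smooth: 736 × 9/16 = 414
  purple shrunken: 736 × 3/16 = 138
  yellow smooth: 736 × 3/16 = 138
  yellow shrunken: 736 × 1/16 = 46

414, 138, 138, 46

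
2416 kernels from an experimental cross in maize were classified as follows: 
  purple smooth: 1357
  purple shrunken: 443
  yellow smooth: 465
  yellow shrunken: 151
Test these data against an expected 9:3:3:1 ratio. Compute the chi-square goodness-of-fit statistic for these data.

Under the 9:3:3:1 hypothesis (Σ ratio = 16, N = 2416):
  purple smooth: 2416 × 9/16 = 1359
  purple shrunken: 2416 × 3/16 = 453
  yellow smooth: 2416 × 3/16 = 453
  yellow shrunken: 2416 × 1/16 = 151
χ² = Σ (O − E)² / E
  purple smooth: (1357 − 1359)² / 1359 = 0.0029
  purple shrunken: (443 − 453)² / 453 = 0.2208
  yellow smooth: (465 − 453)² / 453 = 0.3179
  yellow shrunken: (151 − 151)² / 151 = 0.0000
χ² = 0.0029 + 0.2208 + 0.3179 + 0.0000 = 0.5416 ≈ 0.542

0.542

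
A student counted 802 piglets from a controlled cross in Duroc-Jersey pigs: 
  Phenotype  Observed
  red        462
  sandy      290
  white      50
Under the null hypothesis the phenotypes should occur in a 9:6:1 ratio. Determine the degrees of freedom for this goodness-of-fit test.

A goodness-of-fit test with 3 phenotype classes has df = 3 − 1 = 2.

2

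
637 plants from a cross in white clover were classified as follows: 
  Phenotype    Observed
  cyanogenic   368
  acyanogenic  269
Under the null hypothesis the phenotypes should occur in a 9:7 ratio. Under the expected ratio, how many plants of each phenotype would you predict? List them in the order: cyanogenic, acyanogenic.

Total ratio parts = 16. Expected numbers out of 637:
  cyanogenic: 637 × 9/16 = 358.3125
  acyanogenic: 637 × 7/16 = 278.6875

358.3125, 278.6875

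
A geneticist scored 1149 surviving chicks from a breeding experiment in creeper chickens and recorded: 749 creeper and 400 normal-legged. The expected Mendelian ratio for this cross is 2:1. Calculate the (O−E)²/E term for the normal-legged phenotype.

Expected counts for N = 1149 under a 2:1 ratio (total parts = 3):
  creeper: 1149 × 2/3 = 766
  normal-legged: 1149 × 1/3 = 383
Contribution of normal-legged: (400 − 383)² / 383 = 0.7546

0.755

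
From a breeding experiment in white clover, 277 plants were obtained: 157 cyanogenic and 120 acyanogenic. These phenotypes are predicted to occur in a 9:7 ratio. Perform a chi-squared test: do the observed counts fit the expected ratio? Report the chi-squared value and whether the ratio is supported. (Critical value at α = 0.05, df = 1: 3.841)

Expected counts for N = 277 under a 9:7 ratio (total parts = 16):
  cyanogenic: 277 × 9/16 = 155.8125
  acyanogenic: 277 × 7/16 = 121.1875
χ² = Σ (O − E)² / E
  cyanogenic: (157 − 155.8125)² / 155.8125 = 0.0091
  acyanogenic: (120 − 121.1875)² / 121.1875 = 0.0116
χ² = 0.0091 + 0.0116 = 0.0207 ≈ 0.021
Degrees of freedom = 2 − 1 = 1; critical value at α = 0.05 is 3.841.
Since 0.021 < 3.841, we fail to reject the null hypothesis — the data are consistent with the 9:7 ratio.

0.021; consistent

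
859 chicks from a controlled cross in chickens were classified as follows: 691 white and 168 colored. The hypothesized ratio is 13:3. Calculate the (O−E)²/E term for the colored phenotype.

0.299

The 13:3 ratio has 16 parts, so with N = 859 the expected counts are:
  white: 859 × 13/16 = 697.9375
  colored: 859 × 3/16 = 161.0625
Contribution of colored: (168 − 161.0625)² / 161.0625 = 0.2988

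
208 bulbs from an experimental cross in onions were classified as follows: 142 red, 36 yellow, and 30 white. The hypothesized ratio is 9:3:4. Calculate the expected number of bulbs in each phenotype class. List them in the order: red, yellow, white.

Expected counts for N = 208 under a 9:3:4 ratio (total parts = 16):
  red: 208 × 9/16 = 117
  yellow: 208 × 3/16 = 39
  white: 208 × 4/16 = 52

117, 39, 52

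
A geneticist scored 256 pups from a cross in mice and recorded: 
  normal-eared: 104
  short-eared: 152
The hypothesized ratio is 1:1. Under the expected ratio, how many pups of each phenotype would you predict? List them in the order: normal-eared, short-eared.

128, 128

The 1:1 ratio has 2 parts, so with N = 256 the expected counts are:
  normal-eared: 256 × 1/2 = 128
  short-eared: 256 × 1/2 = 128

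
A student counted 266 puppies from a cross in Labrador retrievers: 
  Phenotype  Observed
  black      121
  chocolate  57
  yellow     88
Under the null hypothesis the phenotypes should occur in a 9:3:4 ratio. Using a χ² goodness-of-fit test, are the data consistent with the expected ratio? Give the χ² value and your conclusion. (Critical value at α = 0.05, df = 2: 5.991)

Expected counts for N = 266 under a 9:3:4 ratio (total parts = 16):
  black: 266 × 9/16 = 149.625
  chocolate: 266 × 3/16 = 49.875
  yellow: 266 × 4/16 = 66.5
χ² = Σ (O − E)² / E
  black: (121 − 149.625)² / 149.625 = 5.4763
  chocolate: (57 − 49.875)² / 49.875 = 1.0179
  yellow: (88 − 66.5)² / 66.5 = 6.9511
χ² = 5.4763 + 1.0179 + 6.9511 = 13.4453 ≈ 13.445
Degrees of freedom = 3 − 1 = 2; critical value at α = 0.05 is 5.991.
Since 13.445 > 5.991, we reject the null hypothesis — the data do not fit the 9:3:4 ratio.

13.445; not consistent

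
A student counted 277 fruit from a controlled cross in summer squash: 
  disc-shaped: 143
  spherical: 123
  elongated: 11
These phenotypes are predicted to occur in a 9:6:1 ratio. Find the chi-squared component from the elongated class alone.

2.302

Total ratio parts = 16. Expected numbers out of 277:
  disc-shaped: 277 × 9/16 = 155.8125
  spherical: 277 × 6/16 = 103.875
  elongated: 277 × 1/16 = 17.3125
Contribution of elongated: (11 − 17.3125)² / 17.3125 = 2.3017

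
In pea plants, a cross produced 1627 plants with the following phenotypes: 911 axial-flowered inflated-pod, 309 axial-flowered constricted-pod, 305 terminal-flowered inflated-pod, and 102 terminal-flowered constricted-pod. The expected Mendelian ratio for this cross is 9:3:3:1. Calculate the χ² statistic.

0.071

The 9:3:3:1 ratio has 16 parts, so with N = 1627 the expected counts are:
  axial-flowered inflated-pod: 1627 × 9/16 = 915.1875
  axial-flowered constricted-pod: 1627 × 3/16 = 305.0625
  terminal-flowered inflated-pod: 1627 × 3/16 = 305.0625
  terminal-flowered constricted-pod: 1627 × 1/16 = 101.6875
χ² = Σ (O − E)² / E
  axial-flowered inflated-pod: (911 − 915.1875)² / 915.1875 = 0.0192
  axial-flowered constricted-pod: (309 − 305.0625)² / 305.0625 = 0.0508
  terminal-flowered inflated-pod: (305 − 305.0625)² / 305.0625 = 0.0000
  terminal-flowered constricted-pod: (102 − 101.6875)² / 101.6875 = 0.0010
χ² = 0.0192 + 0.0508 + 0.0000 + 0.0010 = 0.071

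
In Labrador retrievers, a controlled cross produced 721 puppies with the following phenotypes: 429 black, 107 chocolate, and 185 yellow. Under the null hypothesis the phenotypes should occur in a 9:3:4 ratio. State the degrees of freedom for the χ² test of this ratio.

A goodness-of-fit test with 3 phenotype classes has df = 3 − 1 = 2.

2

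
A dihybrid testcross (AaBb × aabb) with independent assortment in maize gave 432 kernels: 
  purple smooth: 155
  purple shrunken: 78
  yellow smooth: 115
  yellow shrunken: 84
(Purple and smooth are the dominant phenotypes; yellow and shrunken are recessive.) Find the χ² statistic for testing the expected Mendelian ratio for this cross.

A dihybrid testcross with independent assortment gives a 1:1:1:1 ratio.
Under the 1:1:1:1 hypothesis (Σ ratio = 4, N = 432):
  purple smooth: 432 × 1/4 = 108
  purple shrunken: 432 × 1/4 = 108
  yellow smooth: 432 × 1/4 = 108
  yellow shrunken: 432 × 1/4 = 108
χ² = Σ (O − E)² / E
  purple smooth: (155 − 108)² / 108 = 20.4537
  purple shrunken: (78 − 108)² / 108 = 8.3333
  yellow smooth: (115 − 108)² / 108 = 0.4537
  yellow shrunken: (84 − 108)² / 108 = 5.3333
χ² = 20.4537 + 8.3333 + 0.4537 + 5.3333 = 34.574

34.574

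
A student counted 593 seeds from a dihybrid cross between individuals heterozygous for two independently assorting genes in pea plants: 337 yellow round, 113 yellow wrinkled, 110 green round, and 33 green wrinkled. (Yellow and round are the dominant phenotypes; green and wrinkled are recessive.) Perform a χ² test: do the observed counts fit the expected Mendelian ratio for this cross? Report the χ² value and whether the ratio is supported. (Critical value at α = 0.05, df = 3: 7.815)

A dihybrid F₂ with independent assortment and complete dominance at both loci gives a 9:3:3:1 phenotypic ratio.
The 9:3:3:1 ratio has 16 parts, so with N = 593 the expected counts are:
  yellow round: 593 × 9/16 = 333.5625
  yellow wrinkled: 593 × 3/16 = 111.1875
  green round: 593 × 3/16 = 111.1875
  green wrinkled: 593 × 1/16 = 37.0625
χ² = Σ (O − E)² / E
  yellow round: (337 − 333.5625)² / 333.5625 = 0.0354
  yellow wrinkled: (113 − 111.1875)² / 111.1875 = 0.0295
  green round: (110 − 111.1875)² / 111.1875 = 0.0127
  green wrinkled: (33 − 37.0625)² / 37.0625 = 0.4453
χ² = 0.0354 + 0.0295 + 0.0127 + 0.4453 = 0.5229 ≈ 0.523
Degrees of freedom = 4 − 1 = 3; critical value at α = 0.05 is 7.815.
Since 0.523 < 7.815, we fail to reject the null hypothesis — the data are consistent with the 9:3:3:1 ratio.

0.523; consistent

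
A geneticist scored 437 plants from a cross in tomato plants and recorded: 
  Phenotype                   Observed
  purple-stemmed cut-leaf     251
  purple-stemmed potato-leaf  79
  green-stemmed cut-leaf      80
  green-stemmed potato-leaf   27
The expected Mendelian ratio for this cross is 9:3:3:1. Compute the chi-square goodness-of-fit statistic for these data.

Expected counts for N = 437 under a 9:3:3:1 ratio (total parts = 16):
  purple-stemmed cut-leaf: 437 × 9/16 = 245.8125
  purple-stemmed potato-leaf: 437 × 3/16 = 81.9375
  green-stemmed cut-leaf: 437 × 3/16 = 81.9375
  green-stemmed potato-leaf: 437 × 1/16 = 27.3125
χ² = Σ (O − E)² / E
  purple-stemmed cut-leaf: (251 − 245.8125)² / 245.8125 = 0.1095
  purple-stemmed potato-leaf: (79 − 81.9375)² / 81.9375 = 0.1053
  green-stemmed cut-leaf: (80 − 81.9375)² / 81.9375 = 0.0458
  green-stemmed potato-leaf: (27 − 27.3125)² / 27.3125 = 0.0036
χ² = 0.1095 + 0.1053 + 0.0458 + 0.0036 = 0.2642 ≈ 0.264

0.264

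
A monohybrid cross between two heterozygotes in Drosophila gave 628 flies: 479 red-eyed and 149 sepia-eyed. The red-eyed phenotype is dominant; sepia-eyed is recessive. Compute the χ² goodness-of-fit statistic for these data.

0.544

For a monohybrid cross between heterozygotes with complete dominance, the expected phenotypic ratio is 3:1.
The 3:1 ratio has 4 parts, so with N = 628 the expected counts are:
  red-eyed: 628 × 3/4 = 471
  sepia-eyed: 628 × 1/4 = 157
χ² = Σ (O − E)² / E
  red-eyed: (479 − 471)² / 471 = 0.1359
  sepia-eyed: (149 − 157)² / 157 = 0.4076
χ² = 0.1359 + 0.4076 = 0.5435 ≈ 0.544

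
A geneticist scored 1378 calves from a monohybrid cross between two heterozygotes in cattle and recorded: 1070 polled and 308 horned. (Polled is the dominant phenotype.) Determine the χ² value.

5.156

For a monohybrid cross between heterozygotes with complete dominance, the expected phenotypic ratio is 3:1.
Under the 3:1 hypothesis (Σ ratio = 4, N = 1378):
  polled: 1378 × 3/4 = 1033.5
  horned: 1378 × 1/4 = 344.5
χ² = Σ (O − E)² / E
  polled: (1070 − 1033.5)² / 1033.5 = 1.2891
  horned: (308 − 344.5)² / 344.5 = 3.8672
χ² = 1.2891 + 3.8672 = 5.1563 ≈ 5.156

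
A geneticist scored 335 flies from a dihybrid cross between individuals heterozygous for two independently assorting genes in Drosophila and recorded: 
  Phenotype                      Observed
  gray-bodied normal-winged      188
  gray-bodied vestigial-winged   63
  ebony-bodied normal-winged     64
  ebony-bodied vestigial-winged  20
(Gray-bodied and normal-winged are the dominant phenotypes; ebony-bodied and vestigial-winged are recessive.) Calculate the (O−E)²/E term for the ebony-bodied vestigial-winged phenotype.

0.042

A dihybrid F₂ with independent assortment and complete dominance at both loci gives a 9:3:3:1 phenotypic ratio.
The 9:3:3:1 ratio has 16 parts, so with N = 335 the expected counts are:
  gray-bodied normal-winged: 335 × 9/16 = 188.4375
  gray-bodied vestigial-winged: 335 × 3/16 = 62.8125
  ebony-bodied normal-winged: 335 × 3/16 = 62.8125
  ebony-bodied vestigial-winged: 335 × 1/16 = 20.9375
Contribution of ebony-bodied vestigial-winged: (20 − 20.9375)² / 20.9375 = 0.0420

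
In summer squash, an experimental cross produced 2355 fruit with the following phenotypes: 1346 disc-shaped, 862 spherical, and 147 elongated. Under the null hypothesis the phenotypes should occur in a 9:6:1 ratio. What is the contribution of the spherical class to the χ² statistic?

Total ratio parts = 16. Expected numbers out of 2355:
  disc-shaped: 2355 × 9/16 = 1324.6875
  spherical: 2355 × 6/16 = 883.125
  elongated: 2355 × 1/16 = 147.1875
Contribution of spherical: (862 − 883.125)² / 883.125 = 0.5053

0.505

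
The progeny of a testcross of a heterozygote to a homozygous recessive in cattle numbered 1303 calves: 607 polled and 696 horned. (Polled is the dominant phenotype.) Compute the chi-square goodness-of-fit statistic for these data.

A testcross of a heterozygote (Aa × aa) gives a 1:1 phenotypic ratio.
Under the 1:1 hypothesis (Σ ratio = 2, N = 1303):
  polled: 1303 × 1/2 = 651.5
  horned: 1303 × 1/2 = 651.5
χ² = Σ (O − E)² / E
  polled: (607 − 651.5)² / 651.5 = 3.0395
  horned: (696 − 651.5)² / 651.5 = 3.0395
χ² = 3.0395 + 3.0395 = 6.079

6.079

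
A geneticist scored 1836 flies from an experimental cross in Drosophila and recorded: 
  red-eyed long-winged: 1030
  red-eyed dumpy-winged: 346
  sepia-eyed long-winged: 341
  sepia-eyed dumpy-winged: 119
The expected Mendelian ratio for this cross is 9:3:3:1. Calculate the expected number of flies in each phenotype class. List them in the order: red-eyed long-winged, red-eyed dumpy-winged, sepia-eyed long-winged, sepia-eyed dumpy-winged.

Expected counts for N = 1836 under a 9:3:3:1 ratio (total parts = 16):
  red-eyed long-winged: 1836 × 9/16 = 1032.75
  red-eyed dumpy-winged: 1836 × 3/16 = 344.25
  sepia-eyed long-winged: 1836 × 3/16 = 344.25
  sepia-eyed dumpy-winged: 1836 × 1/16 = 114.75

1032.75, 344.25, 344.25, 114.75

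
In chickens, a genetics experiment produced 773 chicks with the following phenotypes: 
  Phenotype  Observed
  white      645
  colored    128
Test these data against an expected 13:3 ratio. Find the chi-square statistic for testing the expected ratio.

The 13:3 ratio has 16 parts, so with N = 773 the expected counts are:
  white: 773 × 13/16 = 628.0625
  colored: 773 × 3/16 = 144.9375
χ² = Σ (O − E)² / E
  white: (645 − 628.0625)² / 628.0625 = 0.4568
  colored: (128 − 144.9375)² / 144.9375 = 1.9793
χ² = 0.4568 + 1.9793 = 2.4361 ≈ 2.436

2.436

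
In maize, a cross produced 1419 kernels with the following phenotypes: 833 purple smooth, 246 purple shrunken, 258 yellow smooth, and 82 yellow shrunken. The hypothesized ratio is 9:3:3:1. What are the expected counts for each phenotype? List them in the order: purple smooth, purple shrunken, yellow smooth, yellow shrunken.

798.1875, 266.0625, 266.0625, 88.6875

Expected counts for N = 1419 under a 9:3:3:1 ratio (total parts = 16):
  purple smooth: 1419 × 9/16 = 798.1875
  purple shrunken: 1419 × 3/16 = 266.0625
  yellow smooth: 1419 × 3/16 = 266.0625
  yellow shrunken: 1419 × 1/16 = 88.6875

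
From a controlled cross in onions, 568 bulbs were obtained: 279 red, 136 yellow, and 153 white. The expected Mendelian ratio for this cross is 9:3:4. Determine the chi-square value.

14.157

Total ratio parts = 16. Expected numbers out of 568:
  red: 568 × 9/16 = 319.5
  yellow: 568 × 3/16 = 106.5
  white: 568 × 4/16 = 142
χ² = Σ (O − E)² / E
  red: (279 − 319.5)² / 319.5 = 5.1338
  yellow: (136 − 106.5)² / 106.5 = 8.1714
  white: (153 − 142)² / 142 = 0.8521
χ² = 5.1338 + 8.1714 + 0.8521 = 14.1573 ≈ 14.157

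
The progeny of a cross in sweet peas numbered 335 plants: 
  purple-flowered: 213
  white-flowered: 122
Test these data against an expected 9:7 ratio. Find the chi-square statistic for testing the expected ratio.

Total ratio parts = 16. Expected numbers out of 335:
  purple-flowered: 335 × 9/16 = 188.4375
  white-flowered: 335 × 7/16 = 146.5625
χ² = Σ (O − E)² / E
  purple-flowered: (213 − 188.4375)² / 188.4375 = 3.2017
  white-flowered: (122 − 146.5625)² / 146.5625 = 4.1164
χ² = 3.2017 + 4.1164 = 7.3181 ≈ 7.318

7.318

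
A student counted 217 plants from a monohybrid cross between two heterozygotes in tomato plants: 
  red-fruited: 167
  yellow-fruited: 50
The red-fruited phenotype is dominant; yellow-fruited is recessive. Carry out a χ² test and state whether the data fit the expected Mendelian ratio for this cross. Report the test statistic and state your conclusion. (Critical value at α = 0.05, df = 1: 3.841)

0.444; consistent

For a monohybrid cross between heterozygotes with complete dominance, the expected phenotypic ratio is 3:1.
The 3:1 ratio has 4 parts, so with N = 217 the expected counts are:
  red-fruited: 217 × 3/4 = 162.75
  yellow-fruited: 217 × 1/4 = 54.25
χ² = Σ (O − E)² / E
  red-fruited: (167 − 162.75)² / 162.75 = 0.1110
  yellow-fruited: (50 − 54.25)² / 54.25 = 0.3329
χ² = 0.1110 + 0.3329 = 0.4439 ≈ 0.444
Degrees of freedom = 2 − 1 = 1; critical value at α = 0.05 is 3.841.
Since 0.444 < 3.841, we fail to reject the null hypothesis — the data are consistent with the 3:1 ratio.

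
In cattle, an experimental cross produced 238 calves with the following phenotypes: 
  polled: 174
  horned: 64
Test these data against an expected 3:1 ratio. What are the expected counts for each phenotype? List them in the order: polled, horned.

178.5, 59.5

Expected counts for N = 238 under a 3:1 ratio (total parts = 4):
  polled: 238 × 3/4 = 178.5
  horned: 238 × 1/4 = 59.5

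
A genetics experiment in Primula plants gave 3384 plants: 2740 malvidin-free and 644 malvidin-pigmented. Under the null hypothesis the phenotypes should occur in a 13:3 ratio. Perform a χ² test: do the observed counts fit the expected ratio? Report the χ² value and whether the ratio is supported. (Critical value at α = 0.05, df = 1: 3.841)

0.175; consistent

The 13:3 ratio has 16 parts, so with N = 3384 the expected counts are:
  malvidin-free: 3384 × 13/16 = 2749.5
  malvidin-pigmented: 3384 × 3/16 = 634.5
χ² = Σ (O − E)² / E
  malvidin-free: (2740 − 2749.5)² / 2749.5 = 0.0328
  malvidin-pigmented: (644 − 634.5)² / 634.5 = 0.1422
χ² = 0.0328 + 0.1422 = 0.175
Degrees of freedom = 2 − 1 = 1; critical value at α = 0.05 is 3.841.
Since 0.175 < 3.841, we fail to reject the null hypothesis — the data are consistent with the 13:3 ratio.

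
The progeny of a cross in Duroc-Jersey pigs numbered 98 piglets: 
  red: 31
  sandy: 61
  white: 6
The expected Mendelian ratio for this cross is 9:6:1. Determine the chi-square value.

26.562

Under the 9:6:1 hypothesis (Σ ratio = 16, N = 98):
  red: 98 × 9/16 = 55.125
  sandy: 98 × 6/16 = 36.75
  white: 98 × 1/16 = 6.125
χ² = Σ (O − E)² / E
  red: (31 − 55.125)² / 55.125 = 10.5581
  sandy: (61 − 36.75)² / 36.75 = 16.0017
  white: (6 − 6.125)² / 6.125 = 0.0026
χ² = 10.5581 + 16.0017 + 0.0026 = 26.5624 ≈ 26.562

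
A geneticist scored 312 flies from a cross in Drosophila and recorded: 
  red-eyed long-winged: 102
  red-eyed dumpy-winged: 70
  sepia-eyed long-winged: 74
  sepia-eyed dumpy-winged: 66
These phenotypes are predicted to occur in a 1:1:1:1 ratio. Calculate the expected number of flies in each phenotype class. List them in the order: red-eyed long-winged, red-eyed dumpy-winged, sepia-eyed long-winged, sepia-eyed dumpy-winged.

78, 78, 78, 78

The 1:1:1:1 ratio has 4 parts, so with N = 312 the expected counts are:
  red-eyed long-winged: 312 × 1/4 = 78
  red-eyed dumpy-winged: 312 × 1/4 = 78
  sepia-eyed long-winged: 312 × 1/4 = 78
  sepia-eyed dumpy-winged: 312 × 1/4 = 78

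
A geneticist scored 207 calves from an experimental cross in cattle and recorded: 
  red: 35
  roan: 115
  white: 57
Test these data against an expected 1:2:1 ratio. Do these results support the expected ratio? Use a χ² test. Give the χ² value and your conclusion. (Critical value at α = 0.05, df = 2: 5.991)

Total ratio parts = 4. Expected numbers out of 207:
  red: 207 × 1/4 = 51.75
  roan: 207 × 2/4 = 103.5
  white: 207 × 1/4 = 51.75
χ² = Σ (O − E)² / E
  red: (35 − 51.75)² / 51.75 = 5.4215
  roan: (115 − 103.5)² / 103.5 = 1.2778
  white: (57 − 51.75)² / 51.75 = 0.5326
χ² = 5.4215 + 1.2778 + 0.5326 = 7.2319 ≈ 7.232
Degrees of freedom = 3 − 1 = 2; critical value at α = 0.05 is 5.991.
Since 7.232 > 5.991, we reject the null hypothesis — the data do not fit the 1:2:1 ratio.

7.232; not consistent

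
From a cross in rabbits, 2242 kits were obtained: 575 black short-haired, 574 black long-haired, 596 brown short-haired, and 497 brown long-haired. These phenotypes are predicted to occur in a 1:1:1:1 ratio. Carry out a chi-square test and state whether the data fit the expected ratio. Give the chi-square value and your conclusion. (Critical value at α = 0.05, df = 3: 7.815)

Expected counts for N = 2242 under a 1:1:1:1 ratio (total parts = 4):
  black short-haired: 2242 × 1/4 = 560.5
  black long-haired: 2242 × 1/4 = 560.5
  brown short-haired: 2242 × 1/4 = 560.5
  brown long-haired: 2242 × 1/4 = 560.5
χ² = Σ (O − E)² / E
  black short-haired: (575 − 560.5)² / 560.5 = 0.3751
  black long-haired: (574 − 560.5)² / 560.5 = 0.3252
  brown short-haired: (596 − 560.5)² / 560.5 = 2.2484
  brown long-haired: (497 − 560.5)² / 560.5 = 7.1940
χ² = 0.3751 + 0.3252 + 2.2484 + 7.1940 = 10.1427 ≈ 10.143
Degrees of freedom = 4 − 1 = 3; critical value at α = 0.05 is 7.815.
Since 10.143 > 7.815, we reject the null hypothesis — the data do not fit the 1:1:1:1 ratio.

10.143; not consistent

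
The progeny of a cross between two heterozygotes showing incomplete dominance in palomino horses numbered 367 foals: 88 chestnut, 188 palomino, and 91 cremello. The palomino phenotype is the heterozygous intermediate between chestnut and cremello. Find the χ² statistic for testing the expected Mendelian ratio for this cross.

With incomplete dominance, a heterozygote × heterozygote cross gives a 1:2:1 phenotypic ratio.
Expected counts for N = 367 under a 1:2:1 ratio (total parts = 4):
  chestnut: 367 × 1/4 = 91.75
  palomino: 367 × 2/4 = 183.5
  cremello: 367 × 1/4 = 91.75
χ² = Σ (O − E)² / E
  chestnut: (88 − 91.75)² / 91.75 = 0.1533
  palomino: (188 − 183.5)² / 183.5 = 0.1104
  cremello: (91 − 91.75)² / 91.75 = 0.0061
χ² = 0.1533 + 0.1104 + 0.0061 = 0.2698 ≈ 0.270

0.270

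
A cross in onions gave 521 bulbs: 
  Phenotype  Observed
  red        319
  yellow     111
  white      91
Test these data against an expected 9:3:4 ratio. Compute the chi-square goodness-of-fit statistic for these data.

Expected counts for N = 521 under a 9:3:4 ratio (total parts = 16):
  red: 521 × 9/16 = 293.0625
  yellow: 521 × 3/16 = 97.6875
  white: 521 × 4/16 = 130.25
χ² = Σ (O − E)² / E
  red: (319 − 293.0625)² / 293.0625 = 2.2956
  yellow: (111 − 97.6875)² / 97.6875 = 1.8142
  white: (91 − 130.25)² / 130.25 = 11.8277
χ² = 2.2956 + 1.8142 + 11.8277 = 15.9375 ≈ 15.938

15.938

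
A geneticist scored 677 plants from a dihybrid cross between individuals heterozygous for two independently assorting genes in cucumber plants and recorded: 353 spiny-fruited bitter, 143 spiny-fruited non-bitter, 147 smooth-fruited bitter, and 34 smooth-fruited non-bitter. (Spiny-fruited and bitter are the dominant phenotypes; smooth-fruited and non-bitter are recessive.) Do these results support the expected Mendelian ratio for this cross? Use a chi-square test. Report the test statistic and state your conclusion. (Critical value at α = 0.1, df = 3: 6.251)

8.868; not consistent

A dihybrid F₂ with independent assortment and complete dominance at both loci gives a 9:3:3:1 phenotypic ratio.
Expected counts for N = 677 under a 9:3:3:1 ratio (total parts = 16):
  spiny-fruited bitter: 677 × 9/16 = 380.8125
  spiny-fruited non-bitter: 677 × 3/16 = 126.9375
  smooth-fruited bitter: 677 × 3/16 = 126.9375
  smooth-fruited non-bitter: 677 × 1/16 = 42.3125
χ² = Σ (O − E)² / E
  spiny-fruited bitter: (353 − 380.8125)² / 380.8125 = 2.0313
  spiny-fruited non-bitter: (143 − 126.9375)² / 126.9375 = 2.0325
  smooth-fruited bitter: (147 − 126.9375)² / 126.9375 = 3.1709
  smooth-fruited non-bitter: (34 − 42.3125)² / 42.3125 = 1.6330
χ² = 2.0313 + 2.0325 + 3.1709 + 1.6330 = 8.8677 ≈ 8.868
Degrees of freedom = 4 − 1 = 3; critical value at α = 0.1 is 6.251.
Since 8.868 > 6.251, we reject the null hypothesis — the data do not fit the 9:3:3:1 ratio.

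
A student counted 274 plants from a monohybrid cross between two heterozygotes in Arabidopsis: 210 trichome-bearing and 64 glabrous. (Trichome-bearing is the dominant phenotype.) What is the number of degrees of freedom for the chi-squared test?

For a monohybrid cross between heterozygotes with complete dominance, the expected phenotypic ratio is 3:1.
A goodness-of-fit test with 2 phenotype classes has df = 2 − 1 = 1.

1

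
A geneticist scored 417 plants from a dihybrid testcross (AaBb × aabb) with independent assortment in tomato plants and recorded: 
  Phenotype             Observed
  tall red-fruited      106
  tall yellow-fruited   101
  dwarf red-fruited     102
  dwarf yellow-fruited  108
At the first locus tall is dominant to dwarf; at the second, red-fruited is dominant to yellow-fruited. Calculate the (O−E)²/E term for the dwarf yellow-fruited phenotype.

A dihybrid testcross with independent assortment gives a 1:1:1:1 ratio.
Expected counts for N = 417 under a 1:1:1:1 ratio (total parts = 4):
  tall red-fruited: 417 × 1/4 = 104.25
  tall yellow-fruited: 417 × 1/4 = 104.25
  dwarf red-fruited: 417 × 1/4 = 104.25
  dwarf yellow-fruited: 417 × 1/4 = 104.25
Contribution of dwarf yellow-fruited: (108 − 104.25)² / 104.25 = 0.1349

0.135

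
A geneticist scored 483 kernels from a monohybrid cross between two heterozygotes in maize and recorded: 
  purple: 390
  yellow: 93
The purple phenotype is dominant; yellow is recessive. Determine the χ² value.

For a monohybrid cross between heterozygotes with complete dominance, the expected phenotypic ratio is 3:1.
Total ratio parts = 4. Expected numbers out of 483:
  purple: 483 × 3/4 = 362.25
  yellow: 483 × 1/4 = 120.75
χ² = Σ (O − E)² / E
  purple: (390 − 362.25)² / 362.25 = 2.1258
  yellow: (93 − 120.75)² / 120.75 = 6.3773
χ² = 2.1258 + 6.3773 = 8.5031 ≈ 8.503

8.503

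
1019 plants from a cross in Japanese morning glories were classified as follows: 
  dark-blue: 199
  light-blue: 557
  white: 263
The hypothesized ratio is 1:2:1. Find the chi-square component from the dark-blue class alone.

12.200

Total ratio parts = 4. Expected numbers out of 1019:
  dark-blue: 1019 × 1/4 = 254.75
  light-blue: 1019 × 2/4 = 509.5
  white: 1019 × 1/4 = 254.75
Contribution of dark-blue: (199 − 254.75)² / 254.75 = 12.2004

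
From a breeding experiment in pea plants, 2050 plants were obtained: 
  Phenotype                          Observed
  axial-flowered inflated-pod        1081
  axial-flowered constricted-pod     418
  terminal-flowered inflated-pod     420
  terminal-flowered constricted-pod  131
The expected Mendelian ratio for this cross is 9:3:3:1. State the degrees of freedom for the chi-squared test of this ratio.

A goodness-of-fit test with 4 phenotype classes has df = 4 − 1 = 3.

3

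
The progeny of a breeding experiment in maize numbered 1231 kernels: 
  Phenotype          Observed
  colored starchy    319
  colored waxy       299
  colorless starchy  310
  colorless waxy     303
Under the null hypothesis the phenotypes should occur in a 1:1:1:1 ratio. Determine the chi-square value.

Expected counts for N = 1231 under a 1:1:1:1 ratio (total parts = 4):
  colored starchy: 1231 × 1/4 = 307.75
  colored waxy: 1231 × 1/4 = 307.75
  colorless starchy: 1231 × 1/4 = 307.75
  colorless waxy: 1231 × 1/4 = 307.75
χ² = Σ (O − E)² / E
  colored starchy: (319 − 307.75)² / 307.75 = 0.4113
  colored waxy: (299 − 307.75)² / 307.75 = 0.2488
  colorless starchy: (310 − 307.75)² / 307.75 = 0.0165
  colorless waxy: (303 − 307.75)² / 307.75 = 0.0733
χ² = 0.4113 + 0.2488 + 0.0165 + 0.0733 = 0.7499 ≈ 0.750

0.750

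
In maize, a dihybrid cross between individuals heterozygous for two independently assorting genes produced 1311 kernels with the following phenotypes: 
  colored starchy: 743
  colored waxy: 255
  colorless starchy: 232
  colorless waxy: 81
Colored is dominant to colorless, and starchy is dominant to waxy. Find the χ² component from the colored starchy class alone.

A dihybrid F₂ with independent assortment and complete dominance at both loci gives a 9:3:3:1 phenotypic ratio.
Under the 9:3:3:1 hypothesis (Σ ratio = 16, N = 1311):
  colored starchy: 1311 × 9/16 = 737.4375
  colored waxy: 1311 × 3/16 = 245.8125
  colorless starchy: 1311 × 3/16 = 245.8125
  colorless waxy: 1311 × 1/16 = 81.9375
Contribution of colored starchy: (743 − 737.4375)² / 737.4375 = 0.0420

0.042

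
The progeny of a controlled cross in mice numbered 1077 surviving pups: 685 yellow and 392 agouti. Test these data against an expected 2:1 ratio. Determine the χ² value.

4.550

The 2:1 ratio has 3 parts, so with N = 1077 the expected counts are:
  yellow: 1077 × 2/3 = 718
  agouti: 1077 × 1/3 = 359
χ² = Σ (O − E)² / E
  yellow: (685 − 718)² / 718 = 1.5167
  agouti: (392 − 359)² / 359 = 3.0334
χ² = 1.5167 + 3.0334 = 4.5501 ≈ 4.550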